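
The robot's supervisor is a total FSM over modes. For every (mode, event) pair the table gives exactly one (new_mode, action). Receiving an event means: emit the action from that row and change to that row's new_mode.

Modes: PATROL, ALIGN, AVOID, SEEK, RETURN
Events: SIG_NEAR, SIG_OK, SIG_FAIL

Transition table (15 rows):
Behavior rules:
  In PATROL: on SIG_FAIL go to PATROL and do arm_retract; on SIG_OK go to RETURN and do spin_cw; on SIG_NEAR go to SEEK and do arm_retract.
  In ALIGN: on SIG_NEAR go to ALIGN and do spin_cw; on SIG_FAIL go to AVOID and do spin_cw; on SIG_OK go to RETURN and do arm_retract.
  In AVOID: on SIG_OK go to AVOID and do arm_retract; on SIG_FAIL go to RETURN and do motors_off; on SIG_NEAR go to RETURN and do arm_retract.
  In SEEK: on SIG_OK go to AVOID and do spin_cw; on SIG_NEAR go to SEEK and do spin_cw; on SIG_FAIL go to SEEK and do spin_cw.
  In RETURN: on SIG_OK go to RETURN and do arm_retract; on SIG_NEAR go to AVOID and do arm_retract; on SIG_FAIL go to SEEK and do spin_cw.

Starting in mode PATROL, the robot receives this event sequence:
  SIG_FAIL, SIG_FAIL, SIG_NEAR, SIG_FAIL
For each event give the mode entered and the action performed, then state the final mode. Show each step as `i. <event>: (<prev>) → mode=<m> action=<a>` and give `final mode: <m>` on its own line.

1. SIG_FAIL: (PATROL) → mode=PATROL action=arm_retract
2. SIG_FAIL: (PATROL) → mode=PATROL action=arm_retract
3. SIG_NEAR: (PATROL) → mode=SEEK action=arm_retract
4. SIG_FAIL: (SEEK) → mode=SEEK action=spin_cw

final mode: SEEK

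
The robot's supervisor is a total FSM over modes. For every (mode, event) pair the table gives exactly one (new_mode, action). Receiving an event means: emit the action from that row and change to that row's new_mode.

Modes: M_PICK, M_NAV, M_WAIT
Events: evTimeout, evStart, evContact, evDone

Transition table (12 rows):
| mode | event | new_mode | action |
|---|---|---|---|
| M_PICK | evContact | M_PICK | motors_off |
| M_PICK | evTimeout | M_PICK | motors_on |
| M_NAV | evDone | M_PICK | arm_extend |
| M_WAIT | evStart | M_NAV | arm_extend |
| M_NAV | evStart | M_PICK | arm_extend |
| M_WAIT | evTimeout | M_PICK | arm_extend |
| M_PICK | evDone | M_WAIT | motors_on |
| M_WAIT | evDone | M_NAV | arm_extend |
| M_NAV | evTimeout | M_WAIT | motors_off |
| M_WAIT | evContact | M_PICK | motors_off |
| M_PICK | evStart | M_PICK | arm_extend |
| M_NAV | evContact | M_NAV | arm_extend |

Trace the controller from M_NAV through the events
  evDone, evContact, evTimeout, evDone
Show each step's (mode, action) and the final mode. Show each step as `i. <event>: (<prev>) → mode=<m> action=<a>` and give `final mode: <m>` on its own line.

final mode: M_WAIT

1. evDone: (M_NAV) → mode=M_PICK action=arm_extend
2. evContact: (M_PICK) → mode=M_PICK action=motors_off
3. evTimeout: (M_PICK) → mode=M_PICK action=motors_on
4. evDone: (M_PICK) → mode=M_WAIT action=motors_on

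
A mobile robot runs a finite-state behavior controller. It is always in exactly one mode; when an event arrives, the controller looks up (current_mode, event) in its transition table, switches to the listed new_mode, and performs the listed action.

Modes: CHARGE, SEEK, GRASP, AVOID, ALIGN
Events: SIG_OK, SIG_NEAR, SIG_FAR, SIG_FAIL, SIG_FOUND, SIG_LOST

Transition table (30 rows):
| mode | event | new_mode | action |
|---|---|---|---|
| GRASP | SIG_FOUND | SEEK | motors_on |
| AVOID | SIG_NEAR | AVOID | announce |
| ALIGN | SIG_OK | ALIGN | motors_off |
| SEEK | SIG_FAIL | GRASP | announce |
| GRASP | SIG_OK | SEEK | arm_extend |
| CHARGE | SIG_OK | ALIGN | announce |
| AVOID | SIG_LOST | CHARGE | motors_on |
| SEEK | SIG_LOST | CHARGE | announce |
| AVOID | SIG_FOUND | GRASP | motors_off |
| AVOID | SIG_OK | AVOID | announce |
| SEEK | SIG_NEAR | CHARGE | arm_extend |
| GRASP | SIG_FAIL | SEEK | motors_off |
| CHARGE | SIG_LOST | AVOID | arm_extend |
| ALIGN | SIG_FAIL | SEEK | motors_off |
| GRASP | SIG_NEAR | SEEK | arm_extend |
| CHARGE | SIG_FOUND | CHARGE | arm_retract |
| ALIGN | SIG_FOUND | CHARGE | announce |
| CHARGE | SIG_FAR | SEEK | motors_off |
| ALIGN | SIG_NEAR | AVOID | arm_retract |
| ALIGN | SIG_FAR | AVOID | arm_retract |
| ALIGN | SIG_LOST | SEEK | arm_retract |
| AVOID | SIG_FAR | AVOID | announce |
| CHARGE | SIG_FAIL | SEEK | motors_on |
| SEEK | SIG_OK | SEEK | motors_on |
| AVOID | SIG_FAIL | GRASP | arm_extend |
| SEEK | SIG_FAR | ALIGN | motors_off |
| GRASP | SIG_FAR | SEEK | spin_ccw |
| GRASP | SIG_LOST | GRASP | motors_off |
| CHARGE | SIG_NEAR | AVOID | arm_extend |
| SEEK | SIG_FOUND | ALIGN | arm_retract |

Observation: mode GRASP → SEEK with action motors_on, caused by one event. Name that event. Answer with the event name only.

SIG_FOUND

try SIG_OK: (GRASP, SIG_OK) → (SEEK, arm_extend)
try SIG_NEAR: (GRASP, SIG_NEAR) → (SEEK, arm_extend)
try SIG_FAR: (GRASP, SIG_FAR) → (SEEK, spin_ccw)
try SIG_FAIL: (GRASP, SIG_FAIL) → (SEEK, motors_off)
try SIG_FOUND: (GRASP, SIG_FOUND) → (SEEK, motors_on)  ← matches
try SIG_LOST: (GRASP, SIG_LOST) → (GRASP, motors_off)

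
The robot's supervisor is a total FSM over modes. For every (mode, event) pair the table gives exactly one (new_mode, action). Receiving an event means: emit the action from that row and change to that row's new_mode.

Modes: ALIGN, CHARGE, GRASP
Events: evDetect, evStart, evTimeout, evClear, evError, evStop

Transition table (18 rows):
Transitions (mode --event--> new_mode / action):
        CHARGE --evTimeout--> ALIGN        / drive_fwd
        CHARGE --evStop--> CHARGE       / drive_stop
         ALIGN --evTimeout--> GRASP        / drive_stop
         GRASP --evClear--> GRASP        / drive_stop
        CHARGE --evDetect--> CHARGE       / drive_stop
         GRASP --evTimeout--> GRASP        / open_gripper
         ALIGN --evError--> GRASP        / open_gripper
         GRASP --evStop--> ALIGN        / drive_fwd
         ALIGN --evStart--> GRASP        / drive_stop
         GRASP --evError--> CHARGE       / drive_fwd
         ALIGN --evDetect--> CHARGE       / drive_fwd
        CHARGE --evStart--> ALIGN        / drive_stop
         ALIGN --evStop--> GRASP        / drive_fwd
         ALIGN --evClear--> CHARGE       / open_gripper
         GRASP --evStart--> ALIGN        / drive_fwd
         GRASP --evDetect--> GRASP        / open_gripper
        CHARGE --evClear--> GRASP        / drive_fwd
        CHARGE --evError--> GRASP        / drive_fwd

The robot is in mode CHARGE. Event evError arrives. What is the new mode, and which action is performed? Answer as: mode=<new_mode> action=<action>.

current mode = CHARGE; filter table to that mode:
  (CHARGE, evTimeout) → (ALIGN, drive_fwd)
  (CHARGE, evStop) → (CHARGE, drive_stop)
  (CHARGE, evDetect) → (CHARGE, drive_stop)
  (CHARGE, evStart) → (ALIGN, drive_stop)
  (CHARGE, evClear) → (GRASP, drive_fwd)
  (CHARGE, evError) → (GRASP, drive_fwd)  ← event matches
event = evError selects (GRASP, drive_fwd)

mode=GRASP action=drive_fwd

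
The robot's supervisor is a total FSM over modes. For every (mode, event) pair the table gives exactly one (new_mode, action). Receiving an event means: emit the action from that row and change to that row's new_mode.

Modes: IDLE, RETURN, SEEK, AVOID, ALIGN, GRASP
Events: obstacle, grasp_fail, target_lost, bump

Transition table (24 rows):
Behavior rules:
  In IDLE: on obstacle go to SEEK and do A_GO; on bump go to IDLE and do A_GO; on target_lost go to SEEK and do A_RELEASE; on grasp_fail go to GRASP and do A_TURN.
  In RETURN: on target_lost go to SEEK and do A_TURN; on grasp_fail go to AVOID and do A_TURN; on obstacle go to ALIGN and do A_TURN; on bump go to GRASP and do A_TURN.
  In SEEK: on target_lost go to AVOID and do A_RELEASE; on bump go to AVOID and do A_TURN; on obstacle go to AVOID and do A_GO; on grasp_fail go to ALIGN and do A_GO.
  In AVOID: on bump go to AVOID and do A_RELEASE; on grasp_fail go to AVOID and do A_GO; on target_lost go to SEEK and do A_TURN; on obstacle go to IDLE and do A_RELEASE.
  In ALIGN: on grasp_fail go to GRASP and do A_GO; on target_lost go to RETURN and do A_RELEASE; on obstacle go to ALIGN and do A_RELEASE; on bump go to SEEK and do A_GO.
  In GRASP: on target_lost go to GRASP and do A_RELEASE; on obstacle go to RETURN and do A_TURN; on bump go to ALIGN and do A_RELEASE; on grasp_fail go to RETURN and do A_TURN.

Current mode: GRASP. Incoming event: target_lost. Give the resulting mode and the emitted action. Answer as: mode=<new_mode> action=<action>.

mode=GRASP action=A_RELEASE

current mode = GRASP; filter table to that mode:
  (GRASP, target_lost) → (GRASP, A_RELEASE)  ← event matches
  (GRASP, obstacle) → (RETURN, A_TURN)
  (GRASP, bump) → (ALIGN, A_RELEASE)
  (GRASP, grasp_fail) → (RETURN, A_TURN)
event = target_lost selects (GRASP, A_RELEASE)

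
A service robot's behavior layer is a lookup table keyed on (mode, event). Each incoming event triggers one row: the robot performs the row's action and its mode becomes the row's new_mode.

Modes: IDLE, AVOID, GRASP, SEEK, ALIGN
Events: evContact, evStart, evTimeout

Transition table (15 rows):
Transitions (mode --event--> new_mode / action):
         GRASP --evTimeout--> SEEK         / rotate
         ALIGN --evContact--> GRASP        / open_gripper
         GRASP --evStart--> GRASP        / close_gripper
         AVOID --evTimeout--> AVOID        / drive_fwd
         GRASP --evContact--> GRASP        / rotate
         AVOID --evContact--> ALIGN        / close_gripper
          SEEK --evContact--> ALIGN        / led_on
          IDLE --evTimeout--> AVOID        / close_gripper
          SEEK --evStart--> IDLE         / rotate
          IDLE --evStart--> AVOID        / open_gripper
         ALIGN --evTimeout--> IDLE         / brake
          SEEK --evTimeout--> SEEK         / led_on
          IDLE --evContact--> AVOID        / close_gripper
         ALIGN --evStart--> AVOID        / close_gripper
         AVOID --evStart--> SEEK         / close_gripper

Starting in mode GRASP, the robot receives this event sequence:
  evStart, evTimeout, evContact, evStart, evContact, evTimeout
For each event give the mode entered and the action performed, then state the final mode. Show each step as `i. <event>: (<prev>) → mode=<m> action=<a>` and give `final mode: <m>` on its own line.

1. evStart: (GRASP) → mode=GRASP action=close_gripper
2. evTimeout: (GRASP) → mode=SEEK action=rotate
3. evContact: (SEEK) → mode=ALIGN action=led_on
4. evStart: (ALIGN) → mode=AVOID action=close_gripper
5. evContact: (AVOID) → mode=ALIGN action=close_gripper
6. evTimeout: (ALIGN) → mode=IDLE action=brake

final mode: IDLE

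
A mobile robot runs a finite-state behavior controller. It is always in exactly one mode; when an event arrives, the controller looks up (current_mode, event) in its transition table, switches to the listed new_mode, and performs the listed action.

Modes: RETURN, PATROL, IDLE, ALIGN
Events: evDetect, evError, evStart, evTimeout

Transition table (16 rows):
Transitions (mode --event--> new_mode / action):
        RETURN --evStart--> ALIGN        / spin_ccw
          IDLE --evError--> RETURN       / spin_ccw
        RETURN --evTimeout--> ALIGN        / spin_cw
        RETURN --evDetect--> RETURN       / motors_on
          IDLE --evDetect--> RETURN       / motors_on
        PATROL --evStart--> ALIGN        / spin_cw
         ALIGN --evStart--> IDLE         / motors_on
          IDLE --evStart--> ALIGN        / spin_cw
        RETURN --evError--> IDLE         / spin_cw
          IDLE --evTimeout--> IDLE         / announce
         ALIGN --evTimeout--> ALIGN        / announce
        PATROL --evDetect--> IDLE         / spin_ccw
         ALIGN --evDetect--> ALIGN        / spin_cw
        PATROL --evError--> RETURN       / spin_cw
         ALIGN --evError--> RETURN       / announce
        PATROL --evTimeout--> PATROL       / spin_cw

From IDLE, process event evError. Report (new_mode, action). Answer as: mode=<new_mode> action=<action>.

mode=RETURN action=spin_ccw

current mode = IDLE; filter table to that mode:
  (IDLE, evError) → (RETURN, spin_ccw)  ← event matches
  (IDLE, evDetect) → (RETURN, motors_on)
  (IDLE, evStart) → (ALIGN, spin_cw)
  (IDLE, evTimeout) → (IDLE, announce)
event = evError selects (RETURN, spin_ccw)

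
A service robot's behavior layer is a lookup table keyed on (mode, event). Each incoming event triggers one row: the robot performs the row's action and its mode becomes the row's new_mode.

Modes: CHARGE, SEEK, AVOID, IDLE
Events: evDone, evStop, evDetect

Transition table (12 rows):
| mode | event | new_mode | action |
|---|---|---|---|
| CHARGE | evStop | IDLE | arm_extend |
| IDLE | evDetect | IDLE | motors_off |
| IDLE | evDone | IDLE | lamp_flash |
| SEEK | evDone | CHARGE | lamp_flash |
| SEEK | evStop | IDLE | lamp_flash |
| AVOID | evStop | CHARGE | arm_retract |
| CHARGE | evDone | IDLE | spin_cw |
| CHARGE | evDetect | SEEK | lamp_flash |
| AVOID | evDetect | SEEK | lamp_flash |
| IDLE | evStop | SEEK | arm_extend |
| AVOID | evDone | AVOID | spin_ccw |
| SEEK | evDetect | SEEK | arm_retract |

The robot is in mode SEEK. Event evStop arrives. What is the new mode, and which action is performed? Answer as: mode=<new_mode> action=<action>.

current mode = SEEK; filter table to that mode:
  (SEEK, evDone) → (CHARGE, lamp_flash)
  (SEEK, evStop) → (IDLE, lamp_flash)  ← event matches
  (SEEK, evDetect) → (SEEK, arm_retract)
event = evStop selects (IDLE, lamp_flash)

mode=IDLE action=lamp_flash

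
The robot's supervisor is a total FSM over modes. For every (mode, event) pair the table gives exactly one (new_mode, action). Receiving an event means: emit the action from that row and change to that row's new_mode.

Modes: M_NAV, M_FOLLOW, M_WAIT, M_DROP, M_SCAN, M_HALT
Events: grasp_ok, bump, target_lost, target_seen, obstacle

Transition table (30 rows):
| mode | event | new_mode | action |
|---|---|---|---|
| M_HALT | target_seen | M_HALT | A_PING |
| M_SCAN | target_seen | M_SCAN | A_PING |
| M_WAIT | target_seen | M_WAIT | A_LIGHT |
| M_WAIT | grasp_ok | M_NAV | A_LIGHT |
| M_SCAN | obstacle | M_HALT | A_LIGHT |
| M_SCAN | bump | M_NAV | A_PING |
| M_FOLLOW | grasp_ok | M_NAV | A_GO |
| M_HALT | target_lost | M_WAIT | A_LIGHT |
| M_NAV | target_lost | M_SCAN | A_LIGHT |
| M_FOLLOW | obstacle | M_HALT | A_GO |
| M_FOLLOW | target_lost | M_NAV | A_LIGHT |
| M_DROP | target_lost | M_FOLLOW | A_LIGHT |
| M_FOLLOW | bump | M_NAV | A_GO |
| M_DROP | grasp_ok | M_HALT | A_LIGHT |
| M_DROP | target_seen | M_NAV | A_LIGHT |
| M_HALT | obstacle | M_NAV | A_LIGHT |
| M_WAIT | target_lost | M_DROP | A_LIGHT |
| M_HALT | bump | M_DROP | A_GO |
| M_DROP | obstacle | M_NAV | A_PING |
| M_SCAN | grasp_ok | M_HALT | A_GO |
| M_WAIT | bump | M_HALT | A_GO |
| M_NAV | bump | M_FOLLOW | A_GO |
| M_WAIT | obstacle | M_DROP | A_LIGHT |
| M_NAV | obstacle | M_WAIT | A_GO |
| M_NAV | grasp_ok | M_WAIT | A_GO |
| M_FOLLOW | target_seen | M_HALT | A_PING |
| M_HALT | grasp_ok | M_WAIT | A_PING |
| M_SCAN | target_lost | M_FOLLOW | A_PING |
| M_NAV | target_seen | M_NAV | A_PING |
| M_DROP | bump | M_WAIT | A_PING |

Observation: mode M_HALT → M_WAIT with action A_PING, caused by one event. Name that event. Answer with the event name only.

grasp_ok

try grasp_ok: (M_HALT, grasp_ok) → (M_WAIT, A_PING)  ← matches
try bump: (M_HALT, bump) → (M_DROP, A_GO)
try target_lost: (M_HALT, target_lost) → (M_WAIT, A_LIGHT)
try target_seen: (M_HALT, target_seen) → (M_HALT, A_PING)
try obstacle: (M_HALT, obstacle) → (M_NAV, A_LIGHT)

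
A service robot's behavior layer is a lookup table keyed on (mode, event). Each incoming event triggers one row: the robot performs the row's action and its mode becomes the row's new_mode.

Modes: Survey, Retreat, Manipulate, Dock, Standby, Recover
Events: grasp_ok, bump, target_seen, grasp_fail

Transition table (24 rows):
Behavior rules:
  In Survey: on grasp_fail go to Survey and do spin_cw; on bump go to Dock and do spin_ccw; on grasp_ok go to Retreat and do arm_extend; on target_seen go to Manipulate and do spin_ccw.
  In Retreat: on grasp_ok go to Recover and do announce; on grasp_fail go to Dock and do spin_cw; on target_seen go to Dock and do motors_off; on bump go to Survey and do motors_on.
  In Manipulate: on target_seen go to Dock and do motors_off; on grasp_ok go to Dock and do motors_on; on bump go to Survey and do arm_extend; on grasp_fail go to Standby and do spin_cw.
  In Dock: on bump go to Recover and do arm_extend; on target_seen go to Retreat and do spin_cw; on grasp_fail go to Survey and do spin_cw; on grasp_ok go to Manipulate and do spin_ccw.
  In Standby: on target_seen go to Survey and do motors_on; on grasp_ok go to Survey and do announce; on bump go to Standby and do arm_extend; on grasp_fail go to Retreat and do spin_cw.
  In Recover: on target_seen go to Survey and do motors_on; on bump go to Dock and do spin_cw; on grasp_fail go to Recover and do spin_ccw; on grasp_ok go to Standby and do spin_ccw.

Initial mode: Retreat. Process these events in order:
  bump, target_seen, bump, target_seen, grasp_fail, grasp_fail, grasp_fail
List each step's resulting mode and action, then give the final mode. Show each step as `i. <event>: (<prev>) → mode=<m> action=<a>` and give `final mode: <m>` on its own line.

1. bump: (Retreat) → mode=Survey action=motors_on
2. target_seen: (Survey) → mode=Manipulate action=spin_ccw
3. bump: (Manipulate) → mode=Survey action=arm_extend
4. target_seen: (Survey) → mode=Manipulate action=spin_ccw
5. grasp_fail: (Manipulate) → mode=Standby action=spin_cw
6. grasp_fail: (Standby) → mode=Retreat action=spin_cw
7. grasp_fail: (Retreat) → mode=Dock action=spin_cw

final mode: Dock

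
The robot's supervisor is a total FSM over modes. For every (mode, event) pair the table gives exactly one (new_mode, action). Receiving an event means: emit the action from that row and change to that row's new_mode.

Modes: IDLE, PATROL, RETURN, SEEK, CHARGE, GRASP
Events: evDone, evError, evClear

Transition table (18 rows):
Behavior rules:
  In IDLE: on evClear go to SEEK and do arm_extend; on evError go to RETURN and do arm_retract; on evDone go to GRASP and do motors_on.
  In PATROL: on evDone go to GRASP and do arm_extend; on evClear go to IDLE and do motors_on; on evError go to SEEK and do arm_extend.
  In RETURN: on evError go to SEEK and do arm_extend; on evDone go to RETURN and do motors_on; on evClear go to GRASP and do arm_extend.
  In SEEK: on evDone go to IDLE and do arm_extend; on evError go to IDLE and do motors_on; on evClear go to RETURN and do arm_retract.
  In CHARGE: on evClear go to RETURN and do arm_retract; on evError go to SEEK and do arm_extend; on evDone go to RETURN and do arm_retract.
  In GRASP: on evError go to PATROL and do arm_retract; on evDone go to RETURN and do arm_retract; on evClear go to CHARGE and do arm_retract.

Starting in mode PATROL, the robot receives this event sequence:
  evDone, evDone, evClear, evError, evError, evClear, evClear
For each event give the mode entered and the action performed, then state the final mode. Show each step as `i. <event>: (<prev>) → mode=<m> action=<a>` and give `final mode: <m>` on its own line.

1. evDone: (PATROL) → mode=GRASP action=arm_extend
2. evDone: (GRASP) → mode=RETURN action=arm_retract
3. evClear: (RETURN) → mode=GRASP action=arm_extend
4. evError: (GRASP) → mode=PATROL action=arm_retract
5. evError: (PATROL) → mode=SEEK action=arm_extend
6. evClear: (SEEK) → mode=RETURN action=arm_retract
7. evClear: (RETURN) → mode=GRASP action=arm_extend

final mode: GRASP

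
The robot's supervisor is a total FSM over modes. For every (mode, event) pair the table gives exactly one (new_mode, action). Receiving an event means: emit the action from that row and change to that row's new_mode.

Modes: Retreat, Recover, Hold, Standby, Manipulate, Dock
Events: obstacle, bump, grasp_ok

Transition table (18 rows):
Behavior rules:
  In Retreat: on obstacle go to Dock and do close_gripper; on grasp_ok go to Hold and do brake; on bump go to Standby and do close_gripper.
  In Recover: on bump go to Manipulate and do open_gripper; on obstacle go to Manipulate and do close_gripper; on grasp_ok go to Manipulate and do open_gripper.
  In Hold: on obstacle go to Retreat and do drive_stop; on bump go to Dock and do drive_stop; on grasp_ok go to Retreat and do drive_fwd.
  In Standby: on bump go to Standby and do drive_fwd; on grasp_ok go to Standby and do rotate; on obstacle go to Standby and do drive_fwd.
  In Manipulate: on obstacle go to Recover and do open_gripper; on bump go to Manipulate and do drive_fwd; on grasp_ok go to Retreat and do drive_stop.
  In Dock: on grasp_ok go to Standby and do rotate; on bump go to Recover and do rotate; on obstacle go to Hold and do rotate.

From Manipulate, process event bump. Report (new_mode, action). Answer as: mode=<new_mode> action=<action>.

mode=Manipulate action=drive_fwd

current mode = Manipulate; filter table to that mode:
  (Manipulate, obstacle) → (Recover, open_gripper)
  (Manipulate, bump) → (Manipulate, drive_fwd)  ← event matches
  (Manipulate, grasp_ok) → (Retreat, drive_stop)
event = bump selects (Manipulate, drive_fwd)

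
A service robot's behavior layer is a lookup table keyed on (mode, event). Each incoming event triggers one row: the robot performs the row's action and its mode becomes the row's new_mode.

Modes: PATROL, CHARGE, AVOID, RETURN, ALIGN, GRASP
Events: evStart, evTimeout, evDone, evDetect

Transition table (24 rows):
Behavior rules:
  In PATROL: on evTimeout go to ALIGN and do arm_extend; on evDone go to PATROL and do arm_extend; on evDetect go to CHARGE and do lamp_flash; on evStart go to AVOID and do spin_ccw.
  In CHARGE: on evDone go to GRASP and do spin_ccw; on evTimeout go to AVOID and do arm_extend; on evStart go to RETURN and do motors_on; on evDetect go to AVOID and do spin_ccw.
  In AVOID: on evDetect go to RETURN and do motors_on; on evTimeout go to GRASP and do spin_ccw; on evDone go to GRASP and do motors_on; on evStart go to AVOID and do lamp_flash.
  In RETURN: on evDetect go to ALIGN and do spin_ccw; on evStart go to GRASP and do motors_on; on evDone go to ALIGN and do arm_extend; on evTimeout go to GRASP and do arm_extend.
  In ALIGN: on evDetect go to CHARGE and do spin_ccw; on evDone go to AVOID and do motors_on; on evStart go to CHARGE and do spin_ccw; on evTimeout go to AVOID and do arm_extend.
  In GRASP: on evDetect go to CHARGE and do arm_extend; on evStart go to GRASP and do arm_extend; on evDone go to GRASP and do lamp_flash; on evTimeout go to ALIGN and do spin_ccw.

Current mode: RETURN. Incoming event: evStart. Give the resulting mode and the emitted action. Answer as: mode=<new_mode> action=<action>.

mode=GRASP action=motors_on

current mode = RETURN; filter table to that mode:
  (RETURN, evDetect) → (ALIGN, spin_ccw)
  (RETURN, evStart) → (GRASP, motors_on)  ← event matches
  (RETURN, evDone) → (ALIGN, arm_extend)
  (RETURN, evTimeout) → (GRASP, arm_extend)
event = evStart selects (GRASP, motors_on)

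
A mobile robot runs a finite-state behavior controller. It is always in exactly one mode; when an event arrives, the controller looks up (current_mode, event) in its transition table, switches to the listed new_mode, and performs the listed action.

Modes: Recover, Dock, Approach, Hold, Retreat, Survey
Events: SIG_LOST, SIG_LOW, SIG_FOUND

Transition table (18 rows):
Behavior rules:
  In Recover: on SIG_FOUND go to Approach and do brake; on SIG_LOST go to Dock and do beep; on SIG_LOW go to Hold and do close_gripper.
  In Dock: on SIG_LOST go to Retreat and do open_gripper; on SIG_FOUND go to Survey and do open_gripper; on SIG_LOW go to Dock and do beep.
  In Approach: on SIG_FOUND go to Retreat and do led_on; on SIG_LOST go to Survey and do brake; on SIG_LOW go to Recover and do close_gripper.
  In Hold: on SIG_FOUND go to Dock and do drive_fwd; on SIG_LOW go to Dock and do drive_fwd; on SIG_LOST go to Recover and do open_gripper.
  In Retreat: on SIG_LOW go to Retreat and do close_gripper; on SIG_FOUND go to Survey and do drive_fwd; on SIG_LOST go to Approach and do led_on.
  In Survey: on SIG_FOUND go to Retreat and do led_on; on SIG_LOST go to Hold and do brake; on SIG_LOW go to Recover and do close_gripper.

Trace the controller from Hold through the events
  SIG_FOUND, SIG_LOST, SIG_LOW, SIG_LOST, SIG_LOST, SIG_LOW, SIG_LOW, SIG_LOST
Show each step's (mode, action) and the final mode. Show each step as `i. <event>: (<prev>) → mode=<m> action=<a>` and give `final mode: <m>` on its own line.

final mode: Recover

1. SIG_FOUND: (Hold) → mode=Dock action=drive_fwd
2. SIG_LOST: (Dock) → mode=Retreat action=open_gripper
3. SIG_LOW: (Retreat) → mode=Retreat action=close_gripper
4. SIG_LOST: (Retreat) → mode=Approach action=led_on
5. SIG_LOST: (Approach) → mode=Survey action=brake
6. SIG_LOW: (Survey) → mode=Recover action=close_gripper
7. SIG_LOW: (Recover) → mode=Hold action=close_gripper
8. SIG_LOST: (Hold) → mode=Recover action=open_gripper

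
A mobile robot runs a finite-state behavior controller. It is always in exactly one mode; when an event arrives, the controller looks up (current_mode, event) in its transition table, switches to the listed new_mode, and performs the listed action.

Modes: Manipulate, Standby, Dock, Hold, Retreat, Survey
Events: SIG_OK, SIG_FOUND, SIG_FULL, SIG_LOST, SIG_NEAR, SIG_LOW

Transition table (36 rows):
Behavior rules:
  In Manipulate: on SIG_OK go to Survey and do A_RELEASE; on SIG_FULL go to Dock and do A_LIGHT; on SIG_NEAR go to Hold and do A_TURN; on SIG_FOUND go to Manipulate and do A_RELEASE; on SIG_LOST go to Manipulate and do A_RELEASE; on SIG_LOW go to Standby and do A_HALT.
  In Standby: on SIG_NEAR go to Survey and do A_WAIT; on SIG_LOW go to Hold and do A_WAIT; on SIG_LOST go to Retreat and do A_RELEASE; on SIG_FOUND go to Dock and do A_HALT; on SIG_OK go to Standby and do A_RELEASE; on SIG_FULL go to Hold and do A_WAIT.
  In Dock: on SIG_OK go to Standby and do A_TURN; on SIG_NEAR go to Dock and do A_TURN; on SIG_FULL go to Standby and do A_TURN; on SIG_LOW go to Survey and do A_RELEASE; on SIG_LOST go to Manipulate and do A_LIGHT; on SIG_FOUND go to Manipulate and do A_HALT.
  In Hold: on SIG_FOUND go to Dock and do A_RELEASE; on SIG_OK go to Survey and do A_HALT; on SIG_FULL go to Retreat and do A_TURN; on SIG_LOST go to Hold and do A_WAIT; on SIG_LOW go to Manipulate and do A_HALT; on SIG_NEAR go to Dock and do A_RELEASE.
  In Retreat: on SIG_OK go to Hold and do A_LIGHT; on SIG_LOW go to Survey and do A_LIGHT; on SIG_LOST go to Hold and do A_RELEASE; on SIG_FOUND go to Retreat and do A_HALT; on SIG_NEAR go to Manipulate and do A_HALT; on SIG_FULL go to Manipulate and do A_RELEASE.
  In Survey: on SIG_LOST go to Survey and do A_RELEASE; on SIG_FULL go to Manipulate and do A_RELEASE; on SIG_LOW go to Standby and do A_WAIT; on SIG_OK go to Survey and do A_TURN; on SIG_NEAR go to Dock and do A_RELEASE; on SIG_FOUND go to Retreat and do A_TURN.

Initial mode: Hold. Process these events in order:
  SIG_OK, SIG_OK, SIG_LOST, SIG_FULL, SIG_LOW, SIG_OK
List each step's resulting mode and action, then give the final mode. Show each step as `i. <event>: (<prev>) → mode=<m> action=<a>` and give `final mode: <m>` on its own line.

final mode: Standby

1. SIG_OK: (Hold) → mode=Survey action=A_HALT
2. SIG_OK: (Survey) → mode=Survey action=A_TURN
3. SIG_LOST: (Survey) → mode=Survey action=A_RELEASE
4. SIG_FULL: (Survey) → mode=Manipulate action=A_RELEASE
5. SIG_LOW: (Manipulate) → mode=Standby action=A_HALT
6. SIG_OK: (Standby) → mode=Standby action=A_RELEASE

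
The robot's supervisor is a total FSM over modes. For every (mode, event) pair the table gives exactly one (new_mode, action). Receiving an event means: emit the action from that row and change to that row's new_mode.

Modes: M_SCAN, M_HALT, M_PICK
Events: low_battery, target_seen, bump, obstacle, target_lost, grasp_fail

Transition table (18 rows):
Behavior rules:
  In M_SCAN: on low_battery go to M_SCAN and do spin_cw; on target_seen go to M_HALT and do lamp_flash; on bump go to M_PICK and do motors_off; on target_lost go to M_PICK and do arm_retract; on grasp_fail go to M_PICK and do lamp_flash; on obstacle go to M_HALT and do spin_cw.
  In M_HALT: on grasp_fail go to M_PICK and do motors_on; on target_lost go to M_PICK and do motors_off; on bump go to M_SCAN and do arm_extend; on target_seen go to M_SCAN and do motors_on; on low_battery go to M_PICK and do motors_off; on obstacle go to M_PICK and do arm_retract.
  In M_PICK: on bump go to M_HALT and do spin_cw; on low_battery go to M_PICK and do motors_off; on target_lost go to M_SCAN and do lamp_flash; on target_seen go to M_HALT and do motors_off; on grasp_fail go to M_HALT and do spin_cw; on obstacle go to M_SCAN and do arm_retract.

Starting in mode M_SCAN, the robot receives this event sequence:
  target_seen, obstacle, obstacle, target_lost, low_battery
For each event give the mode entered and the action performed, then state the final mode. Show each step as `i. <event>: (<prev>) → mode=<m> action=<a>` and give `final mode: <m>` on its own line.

final mode: M_PICK

1. target_seen: (M_SCAN) → mode=M_HALT action=lamp_flash
2. obstacle: (M_HALT) → mode=M_PICK action=arm_retract
3. obstacle: (M_PICK) → mode=M_SCAN action=arm_retract
4. target_lost: (M_SCAN) → mode=M_PICK action=arm_retract
5. low_battery: (M_PICK) → mode=M_PICK action=motors_off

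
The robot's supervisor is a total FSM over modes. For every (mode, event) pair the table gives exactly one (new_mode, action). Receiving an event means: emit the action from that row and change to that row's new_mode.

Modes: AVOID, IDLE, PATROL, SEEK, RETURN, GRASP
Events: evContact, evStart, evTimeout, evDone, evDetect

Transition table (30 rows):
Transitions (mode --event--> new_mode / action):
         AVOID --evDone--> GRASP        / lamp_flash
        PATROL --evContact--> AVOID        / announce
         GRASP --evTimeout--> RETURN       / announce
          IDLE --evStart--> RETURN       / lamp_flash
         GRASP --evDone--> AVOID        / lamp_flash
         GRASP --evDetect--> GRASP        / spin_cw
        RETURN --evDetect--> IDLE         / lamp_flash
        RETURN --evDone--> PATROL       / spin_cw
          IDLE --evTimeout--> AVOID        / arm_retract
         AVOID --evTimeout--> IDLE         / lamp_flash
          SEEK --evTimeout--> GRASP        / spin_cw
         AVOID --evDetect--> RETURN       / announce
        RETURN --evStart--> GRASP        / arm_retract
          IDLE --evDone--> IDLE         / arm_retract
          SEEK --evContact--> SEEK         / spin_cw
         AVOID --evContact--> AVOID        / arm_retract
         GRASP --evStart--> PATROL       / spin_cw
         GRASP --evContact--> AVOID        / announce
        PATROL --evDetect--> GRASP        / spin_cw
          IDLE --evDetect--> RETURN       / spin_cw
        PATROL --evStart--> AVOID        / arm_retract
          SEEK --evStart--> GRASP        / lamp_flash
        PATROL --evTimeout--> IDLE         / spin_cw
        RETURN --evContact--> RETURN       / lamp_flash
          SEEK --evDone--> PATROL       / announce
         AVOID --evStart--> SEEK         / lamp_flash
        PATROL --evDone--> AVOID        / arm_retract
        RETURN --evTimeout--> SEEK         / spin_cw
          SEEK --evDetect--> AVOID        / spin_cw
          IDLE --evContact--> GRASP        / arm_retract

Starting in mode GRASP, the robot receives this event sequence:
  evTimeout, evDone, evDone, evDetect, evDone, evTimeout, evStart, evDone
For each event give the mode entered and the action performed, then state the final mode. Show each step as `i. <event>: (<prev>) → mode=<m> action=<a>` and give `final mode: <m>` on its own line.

1. evTimeout: (GRASP) → mode=RETURN action=announce
2. evDone: (RETURN) → mode=PATROL action=spin_cw
3. evDone: (PATROL) → mode=AVOID action=arm_retract
4. evDetect: (AVOID) → mode=RETURN action=announce
5. evDone: (RETURN) → mode=PATROL action=spin_cw
6. evTimeout: (PATROL) → mode=IDLE action=spin_cw
7. evStart: (IDLE) → mode=RETURN action=lamp_flash
8. evDone: (RETURN) → mode=PATROL action=spin_cw

final mode: PATROL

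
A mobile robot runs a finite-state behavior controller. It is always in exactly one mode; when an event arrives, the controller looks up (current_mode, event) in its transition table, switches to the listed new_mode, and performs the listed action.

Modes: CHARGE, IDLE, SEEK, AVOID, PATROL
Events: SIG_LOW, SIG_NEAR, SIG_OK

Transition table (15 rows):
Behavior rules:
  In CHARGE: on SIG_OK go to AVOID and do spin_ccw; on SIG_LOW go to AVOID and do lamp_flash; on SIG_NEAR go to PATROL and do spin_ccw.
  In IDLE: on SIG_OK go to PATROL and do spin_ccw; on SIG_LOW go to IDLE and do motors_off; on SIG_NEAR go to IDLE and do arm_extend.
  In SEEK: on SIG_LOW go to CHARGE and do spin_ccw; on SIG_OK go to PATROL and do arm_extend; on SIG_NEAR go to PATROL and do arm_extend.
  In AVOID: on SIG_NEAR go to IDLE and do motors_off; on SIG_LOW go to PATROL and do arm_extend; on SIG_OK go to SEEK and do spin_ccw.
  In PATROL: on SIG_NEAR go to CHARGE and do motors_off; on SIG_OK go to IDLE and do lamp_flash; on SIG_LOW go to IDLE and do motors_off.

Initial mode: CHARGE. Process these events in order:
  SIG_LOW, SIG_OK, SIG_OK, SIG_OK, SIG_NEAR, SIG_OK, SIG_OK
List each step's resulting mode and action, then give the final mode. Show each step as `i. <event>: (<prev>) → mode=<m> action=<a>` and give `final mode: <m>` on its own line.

1. SIG_LOW: (CHARGE) → mode=AVOID action=lamp_flash
2. SIG_OK: (AVOID) → mode=SEEK action=spin_ccw
3. SIG_OK: (SEEK) → mode=PATROL action=arm_extend
4. SIG_OK: (PATROL) → mode=IDLE action=lamp_flash
5. SIG_NEAR: (IDLE) → mode=IDLE action=arm_extend
6. SIG_OK: (IDLE) → mode=PATROL action=spin_ccw
7. SIG_OK: (PATROL) → mode=IDLE action=lamp_flash

final mode: IDLE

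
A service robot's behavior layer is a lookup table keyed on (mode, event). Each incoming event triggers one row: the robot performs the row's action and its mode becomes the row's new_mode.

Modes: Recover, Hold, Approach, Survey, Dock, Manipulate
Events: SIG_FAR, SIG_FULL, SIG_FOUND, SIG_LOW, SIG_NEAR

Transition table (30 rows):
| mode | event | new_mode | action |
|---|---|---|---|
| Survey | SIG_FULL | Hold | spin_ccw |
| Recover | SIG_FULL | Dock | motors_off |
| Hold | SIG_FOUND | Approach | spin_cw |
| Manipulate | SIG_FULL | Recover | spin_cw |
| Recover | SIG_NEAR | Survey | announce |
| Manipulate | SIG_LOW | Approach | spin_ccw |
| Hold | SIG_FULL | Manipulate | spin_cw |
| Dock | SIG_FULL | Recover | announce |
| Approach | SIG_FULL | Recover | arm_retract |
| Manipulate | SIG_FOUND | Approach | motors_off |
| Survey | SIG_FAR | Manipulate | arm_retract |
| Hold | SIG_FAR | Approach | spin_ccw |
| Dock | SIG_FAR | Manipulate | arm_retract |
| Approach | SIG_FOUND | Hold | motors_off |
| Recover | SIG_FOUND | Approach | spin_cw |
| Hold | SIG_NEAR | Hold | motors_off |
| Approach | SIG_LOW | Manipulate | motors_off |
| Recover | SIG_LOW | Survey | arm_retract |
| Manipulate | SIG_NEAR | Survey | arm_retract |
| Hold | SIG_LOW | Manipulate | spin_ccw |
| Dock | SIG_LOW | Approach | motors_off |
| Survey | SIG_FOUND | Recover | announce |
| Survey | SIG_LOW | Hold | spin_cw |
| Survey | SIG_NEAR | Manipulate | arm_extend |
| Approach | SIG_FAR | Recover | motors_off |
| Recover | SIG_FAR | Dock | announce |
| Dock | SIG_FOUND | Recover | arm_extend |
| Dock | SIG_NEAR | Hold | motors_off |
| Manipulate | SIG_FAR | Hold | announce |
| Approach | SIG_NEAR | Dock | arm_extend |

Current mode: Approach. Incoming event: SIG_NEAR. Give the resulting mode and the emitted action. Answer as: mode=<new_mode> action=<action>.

mode=Dock action=arm_extend

current mode = Approach; filter table to that mode:
  (Approach, SIG_FULL) → (Recover, arm_retract)
  (Approach, SIG_FOUND) → (Hold, motors_off)
  (Approach, SIG_LOW) → (Manipulate, motors_off)
  (Approach, SIG_FAR) → (Recover, motors_off)
  (Approach, SIG_NEAR) → (Dock, arm_extend)  ← event matches
event = SIG_NEAR selects (Dock, arm_extend)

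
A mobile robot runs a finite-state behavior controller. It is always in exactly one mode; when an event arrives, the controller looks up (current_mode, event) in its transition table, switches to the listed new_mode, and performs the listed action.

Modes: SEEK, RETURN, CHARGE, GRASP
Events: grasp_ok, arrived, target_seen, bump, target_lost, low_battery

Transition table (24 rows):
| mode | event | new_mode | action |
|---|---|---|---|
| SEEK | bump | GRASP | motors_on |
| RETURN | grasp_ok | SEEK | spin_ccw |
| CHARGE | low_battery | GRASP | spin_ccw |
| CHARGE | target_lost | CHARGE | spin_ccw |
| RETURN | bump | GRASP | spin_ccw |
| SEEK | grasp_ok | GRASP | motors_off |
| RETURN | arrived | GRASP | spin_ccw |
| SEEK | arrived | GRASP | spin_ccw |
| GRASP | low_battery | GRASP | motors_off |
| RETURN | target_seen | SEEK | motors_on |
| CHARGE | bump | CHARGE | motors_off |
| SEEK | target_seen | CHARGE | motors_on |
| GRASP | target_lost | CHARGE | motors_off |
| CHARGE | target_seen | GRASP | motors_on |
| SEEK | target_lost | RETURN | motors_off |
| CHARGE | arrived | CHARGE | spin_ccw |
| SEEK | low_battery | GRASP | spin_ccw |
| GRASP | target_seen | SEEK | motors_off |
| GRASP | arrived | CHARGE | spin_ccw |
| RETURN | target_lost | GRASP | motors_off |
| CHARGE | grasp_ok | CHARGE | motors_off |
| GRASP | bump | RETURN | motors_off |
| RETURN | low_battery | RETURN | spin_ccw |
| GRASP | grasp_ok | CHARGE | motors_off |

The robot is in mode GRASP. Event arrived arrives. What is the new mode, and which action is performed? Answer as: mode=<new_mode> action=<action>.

current mode = GRASP; filter table to that mode:
  (GRASP, low_battery) → (GRASP, motors_off)
  (GRASP, target_lost) → (CHARGE, motors_off)
  (GRASP, target_seen) → (SEEK, motors_off)
  (GRASP, arrived) → (CHARGE, spin_ccw)  ← event matches
  (GRASP, bump) → (RETURN, motors_off)
  (GRASP, grasp_ok) → (CHARGE, motors_off)
event = arrived selects (CHARGE, spin_ccw)

mode=CHARGE action=spin_ccw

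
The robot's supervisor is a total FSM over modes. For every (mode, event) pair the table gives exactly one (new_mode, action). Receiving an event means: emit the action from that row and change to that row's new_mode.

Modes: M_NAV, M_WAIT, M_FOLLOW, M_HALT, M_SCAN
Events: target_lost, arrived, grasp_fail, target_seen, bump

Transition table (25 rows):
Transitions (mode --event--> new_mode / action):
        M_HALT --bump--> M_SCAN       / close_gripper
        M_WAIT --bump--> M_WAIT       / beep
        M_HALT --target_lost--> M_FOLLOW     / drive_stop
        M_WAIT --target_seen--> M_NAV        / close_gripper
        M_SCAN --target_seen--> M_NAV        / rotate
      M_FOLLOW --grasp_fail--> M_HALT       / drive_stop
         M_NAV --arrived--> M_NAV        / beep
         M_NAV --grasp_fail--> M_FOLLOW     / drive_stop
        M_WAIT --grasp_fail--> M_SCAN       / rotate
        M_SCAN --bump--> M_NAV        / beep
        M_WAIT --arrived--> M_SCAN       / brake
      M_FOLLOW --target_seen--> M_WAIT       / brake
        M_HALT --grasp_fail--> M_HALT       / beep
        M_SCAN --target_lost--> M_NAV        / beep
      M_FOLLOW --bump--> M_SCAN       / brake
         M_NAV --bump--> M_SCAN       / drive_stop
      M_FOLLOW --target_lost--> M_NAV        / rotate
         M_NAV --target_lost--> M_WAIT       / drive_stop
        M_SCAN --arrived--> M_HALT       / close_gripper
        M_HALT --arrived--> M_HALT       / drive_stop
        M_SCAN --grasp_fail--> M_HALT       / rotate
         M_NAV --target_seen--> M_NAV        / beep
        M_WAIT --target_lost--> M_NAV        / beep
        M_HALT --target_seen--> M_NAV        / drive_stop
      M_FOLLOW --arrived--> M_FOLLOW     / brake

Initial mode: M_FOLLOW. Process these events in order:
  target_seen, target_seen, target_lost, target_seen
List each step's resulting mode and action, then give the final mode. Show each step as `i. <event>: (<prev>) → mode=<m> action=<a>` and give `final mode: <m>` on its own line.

1. target_seen: (M_FOLLOW) → mode=M_WAIT action=brake
2. target_seen: (M_WAIT) → mode=M_NAV action=close_gripper
3. target_lost: (M_NAV) → mode=M_WAIT action=drive_stop
4. target_seen: (M_WAIT) → mode=M_NAV action=close_gripper

final mode: M_NAV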